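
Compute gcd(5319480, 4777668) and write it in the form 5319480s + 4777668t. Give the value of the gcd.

Euclidean algorithm:
5319480 = 1·4777668 + 541812
4777668 = 8·541812 + 443172
541812 = 1·443172 + 98640
443172 = 4·98640 + 48612
98640 = 2·48612 + 1416
48612 = 34·1416 + 468
1416 = 3·468 + 12
468 = 39·12 + 0
gcd(5319480, 4777668) = 12.
Working backward:
12 = 1416 − 3·468
12 = −3·48612 + 103·1416
12 = 103·98640 − 209·48612
12 = −209·443172 + 939·98640
12 = 939·541812 − 1148·443172
12 = −1148·4777668 + 10123·541812
12 = 10123·5319480 − 11271·4777668
So 12 = (10123)·5319480 + (-11271)·4777668.

12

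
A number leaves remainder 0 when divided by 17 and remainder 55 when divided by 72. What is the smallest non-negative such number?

Write x = 0 + 17·k. Then 17·k ≡ 55 − 0 ≡ 55 (mod 72).
Need 17⁻¹ mod 72. Extended Euclid on (72, 17):
72 = 4×17 + 4
17 = 4×4 + 1
4 = 4×1 + 0
Back-substitute:
1 = 17 − 4·4
1 = −4·72 + 17·17
17⁻¹ ≡ 17 (mod 72), so k ≡ 17·55 ≡ 71 (mod 72).
x = 0 + 17·71 = 1207.

1207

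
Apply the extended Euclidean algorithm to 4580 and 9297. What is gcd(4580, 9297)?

Repeated division:
9297 = 2·4580 + 137
4580 = 33·137 + 59
137 = 2·59 + 19
59 = 3·19 + 2
19 = 9·2 + 1
2 = 2·1 + 0
gcd(4580, 9297) = 1.
Express as a combination:
1 = 19 − 9·2
1 = −9·59 + 28·19
1 = 28·137 − 65·59
1 = −65·4580 + 2173·137
1 = 2173·9297 − 4411·4580
So 1 = (2173)·9297 + (-4411)·4580.

1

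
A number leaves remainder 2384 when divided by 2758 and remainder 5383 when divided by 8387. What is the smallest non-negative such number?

Write x = 2384 + 2758·k. Then 2758·k ≡ 5383 − 2384 ≡ 2999 (mod 8387).
Need 2758⁻¹ mod 8387. Extended Euclid on (8387, 2758):
8387 = 3×2758 + 113
2758 = 24×113 + 46
113 = 2×46 + 21
46 = 2×21 + 4
21 = 5×4 + 1
4 = 4×1 + 0
Back-substitute:
1 = 21 − 5·4
1 = −5·46 + 11·21
1 = 11·113 − 27·46
1 = −27·2758 + 659·113
1 = 659·8387 − 2004·2758
2758⁻¹ ≡ 6383 (mod 8387), so k ≡ 6383·2999 ≡ 3483 (mod 8387).
x = 2384 + 2758·3483 = 9608498.

9608498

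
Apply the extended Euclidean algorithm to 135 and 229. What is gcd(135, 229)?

Euclidean algorithm:
229 = 1*135 + 94
135 = 1*94 + 41
94 = 2*41 + 12
41 = 3*12 + 5
12 = 2*5 + 2
5 = 2*2 + 1
2 = 2*1 + 0
gcd(135, 229) = 1.
Working backward:
1 = 5 − 2·2
1 = −2·12 + 5·5
1 = 5·41 − 17·12
1 = −17·94 + 39·41
1 = 39·135 − 56·94
1 = −56·229 + 95·135
So 1 = (-56)·229 + (95)·135.

1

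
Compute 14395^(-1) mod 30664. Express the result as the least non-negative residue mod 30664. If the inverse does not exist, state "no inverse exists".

gcd(30664, 14395) by repeated division:
30664 = 2·14395 + 1874
14395 = 7·1874 + 1277
1874 = 1·1277 + 597
1277 = 2·597 + 83
597 = 7·83 + 16
83 = 5·16 + 3
16 = 5·3 + 1
3 = 3·1 + 0
Since gcd(14395, 30664) = 1, back-substitute to write 1 as a combination:
1 = 16 − 5·3
1 = −5·83 + 26·16
1 = 26·597 − 187·83
1 = −187·1277 + 400·597
1 = 400·1874 − 587·1277
1 = −587·14395 + 4509·1874
1 = 4509·30664 − 9605·14395
Thus 14395·(-9605) ≡ 1 (mod 30664); reducing, -9605 mod 30664 = 21059.

21059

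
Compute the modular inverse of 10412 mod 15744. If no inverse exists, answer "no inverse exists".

no inverse exists

Compute gcd(10412, 15744):
15744 = 1×10412 + 5332
10412 = 1×5332 + 5080
5332 = 1×5080 + 252
5080 = 20×252 + 40
252 = 6×40 + 12
40 = 3×12 + 4
12 = 3×4 + 0
The gcd is 4, not 1, hence no inverse exists.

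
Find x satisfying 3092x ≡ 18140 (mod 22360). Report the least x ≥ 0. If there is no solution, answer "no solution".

1915

First find gcd(3092, 22360):
22360 = 7*3092 + 716
3092 = 4*716 + 228
716 = 3*228 + 32
228 = 7*32 + 4
32 = 8*4 + 0
gcd = 4 and 4 | 18140, so solutions exist. Divide through by 4: 773x ≡ 4535 (mod 5590).
Now find 773⁻¹ mod 5590:
5590 = 7*773 + 179
773 = 4*179 + 57
179 = 3*57 + 8
57 = 7*8 + 1
8 = 8*1 + 0
Back-substitute:
1 = 57 − 7·8
1 = −7·179 + 22·57
1 = 22·773 − 95·179
1 = −95·5590 + 687·773
So 773⁻¹ ≡ 687 (mod 5590).
Then x ≡ 687·4535 ≡ 1915 (mod 5590); the smallest non-negative solution is x = 1915.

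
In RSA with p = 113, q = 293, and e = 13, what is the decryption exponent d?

25157

φ(n) = (p−1)(q−1) = 112·292 = 32704.
Need d with 13·d ≡ 1 (mod 32704). Apply the extended Euclidean algorithm:
32704 = 2515·13 + 9
13 = 1·9 + 4
9 = 2·4 + 1
4 = 4·1 + 0
Back-substitute:
1 = 9 − 2·4
1 = −2·13 + 3·9
1 = 3·32704 − 7547·13
So 13·(-7547) ≡ 1 (mod 32704), hence d ≡ -7547 ≡ 25157 (mod 32704).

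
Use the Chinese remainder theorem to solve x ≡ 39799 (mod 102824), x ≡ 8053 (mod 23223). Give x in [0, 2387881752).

1656225967

Write x = 39799 + 102824·k. Then 102824·k ≡ 8053 − 39799 ≡ 14700 (mod 23223).
Need 102824⁻¹ mod 23223. Extended Euclid on (23223, 9932):
23223 = 2×9932 + 3359
9932 = 2×3359 + 3214
3359 = 1×3214 + 145
3214 = 22×145 + 24
145 = 6×24 + 1
24 = 24×1 + 0
Back-substitute:
1 = 145 − 6·24
1 = −6·3214 + 133·145
1 = 133·3359 − 139·3214
1 = −139·9932 + 411·3359
1 = 411·23223 − 961·9932
102824⁻¹ ≡ 22262 (mod 23223), so k ≡ 22262·14700 ≡ 16107 (mod 23223).
x = 39799 + 102824·16107 = 1656225967.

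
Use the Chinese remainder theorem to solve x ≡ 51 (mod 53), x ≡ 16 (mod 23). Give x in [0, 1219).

Write x = 51 + 53·k. Then 53·k ≡ 16 − 51 ≡ 11 (mod 23).
Need 53⁻¹ mod 23. Extended Euclid on (23, 7):
23 = 3×7 + 2
7 = 3×2 + 1
2 = 2×1 + 0
Back-substitute:
1 = 7 − 3·2
1 = −3·23 + 10·7
53⁻¹ ≡ 10 (mod 23), so k ≡ 10·11 ≡ 18 (mod 23).
x = 51 + 53·18 = 1005.

1005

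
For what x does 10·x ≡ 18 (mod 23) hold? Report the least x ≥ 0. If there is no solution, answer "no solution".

First find gcd(10, 23):
23 = 2*10 + 3
10 = 3*3 + 1
3 = 3*1 + 0
gcd = 1, so a unique solution mod 23 exists.
Back-substitute for the Bézout coefficients:
1 = 10 − 3·3
1 = −3·23 + 7·10
So 10·(7) ≡ 1 (mod 23), giving 10⁻¹ ≡ 7.
x ≡ 10⁻¹·18 ≡ 7·18 ≡ 11 (mod 23).

11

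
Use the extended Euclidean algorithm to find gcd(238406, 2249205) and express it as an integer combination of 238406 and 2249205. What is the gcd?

Euclidean algorithm:
2249205 = 9*238406 + 103551
238406 = 2*103551 + 31304
103551 = 3*31304 + 9639
31304 = 3*9639 + 2387
9639 = 4*2387 + 91
2387 = 26*91 + 21
91 = 4*21 + 7
21 = 3*7 + 0
gcd(238406, 2249205) = 7.
Express as a combination:
7 = 91 − 4·21
7 = −4·2387 + 105·91
7 = 105·9639 − 424·2387
7 = −424·31304 + 1377·9639
7 = 1377·103551 − 4555·31304
7 = −4555·238406 + 10487·103551
7 = 10487·2249205 − 98938·238406
So 7 = (10487)·2249205 + (-98938)·238406.

7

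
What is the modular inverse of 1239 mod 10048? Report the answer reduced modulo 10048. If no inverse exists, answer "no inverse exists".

Extended Euclidean algorithm:
10048 = 8·1239 + 136
1239 = 9·136 + 15
136 = 9·15 + 1
15 = 15·1 + 0
Since gcd(1239, 10048) = 1, back-substitute to write 1 as a combination:
1 = 136 − 9·15
1 = −9·1239 + 82·136
1 = 82·10048 − 665·1239
So 1239·(-665) ≡ 1 (mod 10048), and -665 ≡ 9383 (mod 10048).

9383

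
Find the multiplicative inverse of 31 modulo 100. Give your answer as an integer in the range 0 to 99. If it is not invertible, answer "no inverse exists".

Extended Euclidean algorithm:
100 = 3*31 + 7
31 = 4*7 + 3
7 = 2*3 + 1
3 = 3*1 + 0
Since gcd(31, 100) = 1, back-substitute to write 1 as a combination:
1 = 7 − 2·3
1 = −2·31 + 9·7
1 = 9·100 − 29·31
So 31·(-29) ≡ 1 (mod 100), and -29 ≡ 71 (mod 100).

71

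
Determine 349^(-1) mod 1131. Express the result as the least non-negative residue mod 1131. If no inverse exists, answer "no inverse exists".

Apply the Euclidean algorithm to 1131 and 349:
1131 = 3×349 + 84
349 = 4×84 + 13
84 = 6×13 + 6
13 = 2×6 + 1
6 = 6×1 + 0
gcd = 1, so the inverse exists. Back-substitute:
1 = 13 − 2·6
1 = −2·84 + 13·13
1 = 13·349 − 54·84
1 = −54·1131 + 175·349
So 349·175 ≡ 1 (mod 1131).

175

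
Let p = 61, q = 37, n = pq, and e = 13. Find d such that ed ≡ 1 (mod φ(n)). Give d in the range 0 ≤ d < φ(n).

φ(n) = (p−1)(q−1) = 60·36 = 2160.
Need d with 13·d ≡ 1 (mod 2160). Apply the extended Euclidean algorithm:
2160 = 166·13 + 2
13 = 6·2 + 1
2 = 2·1 + 0
Back-substitute:
1 = 13 − 6·2
1 = −6·2160 + 997·13
So 13·997 ≡ 1 (mod 2160), hence d = 997.

997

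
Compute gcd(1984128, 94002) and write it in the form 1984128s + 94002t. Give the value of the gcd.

6

Euclidean algorithm:
1984128 = 21×94002 + 10086
94002 = 9×10086 + 3228
10086 = 3×3228 + 402
3228 = 8×402 + 12
402 = 33×12 + 6
12 = 2×6 + 0
gcd(1984128, 94002) = 6.
Express as a combination:
6 = 402 − 33·12
6 = −33·3228 + 265·402
6 = 265·10086 − 828·3228
6 = −828·94002 + 7717·10086
6 = 7717·1984128 − 162885·94002
So 6 = (7717)·1984128 + (-162885)·94002.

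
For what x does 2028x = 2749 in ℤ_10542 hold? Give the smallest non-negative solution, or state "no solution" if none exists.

gcd(2028, 10542):
10542 = 5·2028 + 402
2028 = 5·402 + 18
402 = 22·18 + 6
18 = 3·6 + 0
gcd = 6, but 6 ∤ 2749, so the congruence has no solution.

no solution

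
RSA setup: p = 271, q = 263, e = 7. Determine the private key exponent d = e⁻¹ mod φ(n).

φ(n) = (p−1)(q−1) = 270·262 = 70740.
Need d with 7·d ≡ 1 (mod 70740). Apply the extended Euclidean algorithm:
70740 = 10105×7 + 5
7 = 1×5 + 2
5 = 2×2 + 1
2 = 2×1 + 0
Back-substitute:
1 = 5 − 2·2
1 = −2·7 + 3·5
1 = 3·70740 − 30317·7
So 7·(-30317) ≡ 1 (mod 70740), hence d ≡ -30317 ≡ 40423 (mod 70740).

40423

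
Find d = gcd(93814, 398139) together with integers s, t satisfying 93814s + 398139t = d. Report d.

7

Repeated division:
398139 = 4*93814 + 22883
93814 = 4*22883 + 2282
22883 = 10*2282 + 63
2282 = 36*63 + 14
63 = 4*14 + 7
14 = 2*7 + 0
gcd(93814, 398139) = 7.
Back-substituting:
7 = 63 − 4·14
7 = −4·2282 + 145·63
7 = 145·22883 − 1454·2282
7 = −1454·93814 + 5961·22883
7 = 5961·398139 − 25298·93814
So 7 = (5961)·398139 + (-25298)·93814.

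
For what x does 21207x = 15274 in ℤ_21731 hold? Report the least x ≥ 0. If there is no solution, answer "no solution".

First find gcd(21207, 21731):
21731 = 1*21207 + 524
21207 = 40*524 + 247
524 = 2*247 + 30
247 = 8*30 + 7
30 = 4*7 + 2
7 = 3*2 + 1
2 = 2*1 + 0
gcd = 1, so a unique solution mod 21731 exists.
Back-substitute for the Bézout coefficients:
1 = 7 − 3·2
1 = −3·30 + 13·7
1 = 13·247 − 107·30
1 = −107·524 + 227·247
1 = 227·21207 − 9187·524
1 = −9187·21731 + 9414·21207
So 21207·(9414) ≡ 1 (mod 21731), giving 21207⁻¹ ≡ 9414.
x ≡ 21207⁻¹·15274 ≡ 9414·15274 ≡ 17140 (mod 21731).

17140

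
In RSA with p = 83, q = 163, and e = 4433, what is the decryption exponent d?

11513

φ(n) = (p−1)(q−1) = 82·162 = 13284.
Need d with 4433·d ≡ 1 (mod 13284). Apply the extended Euclidean algorithm:
13284 = 2·4433 + 4418
4433 = 1·4418 + 15
4418 = 294·15 + 8
15 = 1·8 + 7
8 = 1·7 + 1
7 = 7·1 + 0
Back-substitute:
1 = 8 − 7
1 = −15 + 2·8
1 = 2·4418 − 589·15
1 = −589·4433 + 591·4418
1 = 591·13284 − 1771·4433
So 4433·(-1771) ≡ 1 (mod 13284), hence d ≡ -1771 ≡ 11513 (mod 13284).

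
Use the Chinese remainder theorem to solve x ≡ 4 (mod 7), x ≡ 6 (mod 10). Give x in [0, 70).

46

Write x = 4 + 7·k. Then 7·k ≡ 6 − 4 ≡ 2 (mod 10).
Need 7⁻¹ mod 10. Extended Euclid on (10, 7):
10 = 1·7 + 3
7 = 2·3 + 1
3 = 3·1 + 0
Back-substitute:
1 = 7 − 2·3
1 = −2·10 + 3·7
7⁻¹ ≡ 3 (mod 10), so k ≡ 3·2 ≡ 6 (mod 10).
x = 4 + 7·6 = 46.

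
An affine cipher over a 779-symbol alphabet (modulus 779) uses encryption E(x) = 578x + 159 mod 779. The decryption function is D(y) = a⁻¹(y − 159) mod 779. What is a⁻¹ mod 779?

31

gcd(779, 578) by repeated division:
779 = 1*578 + 201
578 = 2*201 + 176
201 = 1*176 + 25
176 = 7*25 + 1
25 = 25*1 + 0
The gcd is 1. Working backward:
1 = 176 − 7·25
1 = −7·201 + 8·176
1 = 8·578 − 23·201
1 = −23·779 + 31·578
So 578·31 ≡ 1 (mod 779).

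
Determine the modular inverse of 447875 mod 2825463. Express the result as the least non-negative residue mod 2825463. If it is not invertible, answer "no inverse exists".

Apply the Euclidean algorithm to 2825463 and 447875:
2825463 = 6*447875 + 138213
447875 = 3*138213 + 33236
138213 = 4*33236 + 5269
33236 = 6*5269 + 1622
5269 = 3*1622 + 403
1622 = 4*403 + 10
403 = 40*10 + 3
10 = 3*3 + 1
3 = 3*1 + 0
gcd = 1, so the inverse exists. Back-substitute:
1 = 10 − 3·3
1 = −3·403 + 121·10
1 = 121·1622 − 487·403
1 = −487·5269 + 1582·1622
1 = 1582·33236 − 9979·5269
1 = −9979·138213 + 41498·33236
1 = 41498·447875 − 134473·138213
1 = −134473·2825463 + 848336·447875
So 447875·848336 ≡ 1 (mod 2825463).

848336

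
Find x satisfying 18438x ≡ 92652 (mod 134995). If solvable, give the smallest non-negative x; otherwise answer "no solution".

2509

First find gcd(18438, 134995):
134995 = 7×18438 + 5929
18438 = 3×5929 + 651
5929 = 9×651 + 70
651 = 9×70 + 21
70 = 3×21 + 7
21 = 3×7 + 0
gcd = 7 and 7 | 92652, so solutions exist. Divide through by 7: 2634x ≡ 13236 (mod 19285).
Now find 2634⁻¹ mod 19285:
19285 = 7*2634 + 847
2634 = 3*847 + 93
847 = 9*93 + 10
93 = 9*10 + 3
10 = 3*3 + 1
3 = 3*1 + 0
Back-substitute:
1 = 10 − 3·3
1 = −3·93 + 28·10
1 = 28·847 − 255·93
1 = −255·2634 + 793·847
1 = 793·19285 − 5806·2634
So 2634·(-5806) ≡ 1 (mod 19285), i.e. 2634⁻¹ ≡ 13479.
Then x ≡ 13479·13236 ≡ 2509 (mod 19285); the smallest non-negative solution is x = 2509.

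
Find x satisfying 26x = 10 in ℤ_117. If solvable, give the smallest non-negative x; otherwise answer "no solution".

no solution

gcd(26, 117):
117 = 4·26 + 13
26 = 2·13 + 0
gcd = 13, but 13 ∤ 10, so the congruence has no solution.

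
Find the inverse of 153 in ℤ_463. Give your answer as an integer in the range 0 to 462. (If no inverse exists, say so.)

115

gcd(463, 153) by repeated division:
463 = 3×153 + 4
153 = 38×4 + 1
4 = 4×1 + 0
The gcd is 1. Working backward:
1 = 153 − 38·4
1 = −38·463 + 115·153
So 153·115 ≡ 1 (mod 463).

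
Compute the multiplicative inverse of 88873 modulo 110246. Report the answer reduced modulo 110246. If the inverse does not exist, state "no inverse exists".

15619

Apply the Euclidean algorithm to 110246 and 88873:
110246 = 1*88873 + 21373
88873 = 4*21373 + 3381
21373 = 6*3381 + 1087
3381 = 3*1087 + 120
1087 = 9*120 + 7
120 = 17*7 + 1
7 = 7*1 + 0
Since gcd(88873, 110246) = 1, back-substitute to write 1 as a combination:
1 = 120 − 17·7
1 = −17·1087 + 154·120
1 = 154·3381 − 479·1087
1 = −479·21373 + 3028·3381
1 = 3028·88873 − 12591·21373
1 = −12591·110246 + 15619·88873
So 88873·15619 ≡ 1 (mod 110246).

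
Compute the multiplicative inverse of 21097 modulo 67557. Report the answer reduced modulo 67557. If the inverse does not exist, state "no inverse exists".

Extended Euclidean algorithm:
67557 = 3·21097 + 4266
21097 = 4·4266 + 4033
4266 = 1·4033 + 233
4033 = 17·233 + 72
233 = 3·72 + 17
72 = 4·17 + 4
17 = 4·4 + 1
4 = 4·1 + 0
Since gcd(21097, 67557) = 1, back-substitute to write 1 as a combination:
1 = 17 − 4·4
1 = −4·72 + 17·17
1 = 17·233 − 55·72
1 = −55·4033 + 952·233
1 = 952·4266 − 1007·4033
1 = −1007·21097 + 4980·4266
1 = 4980·67557 − 15947·21097
So 21097·(-15947) ≡ 1 (mod 67557), and -15947 ≡ 51610 (mod 67557).

51610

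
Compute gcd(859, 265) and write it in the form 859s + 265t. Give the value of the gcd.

1

Euclidean algorithm:
859 = 3×265 + 64
265 = 4×64 + 9
64 = 7×9 + 1
9 = 9×1 + 0
gcd(859, 265) = 1.
Express as a combination:
1 = 64 − 7·9
1 = −7·265 + 29·64
1 = 29·859 − 94·265
So 1 = (29)·859 + (-94)·265.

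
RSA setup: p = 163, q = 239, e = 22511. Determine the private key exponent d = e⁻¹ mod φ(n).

16547

φ(n) = (p−1)(q−1) = 162·238 = 38556.
Need d with 22511·d ≡ 1 (mod 38556). Apply the extended Euclidean algorithm:
38556 = 1·22511 + 16045
22511 = 1·16045 + 6466
16045 = 2·6466 + 3113
6466 = 2·3113 + 240
3113 = 12·240 + 233
240 = 1·233 + 7
233 = 33·7 + 2
7 = 3·2 + 1
2 = 2·1 + 0
Back-substitute:
1 = 7 − 3·2
1 = −3·233 + 100·7
1 = 100·240 − 103·233
1 = −103·3113 + 1336·240
1 = 1336·6466 − 2775·3113
1 = −2775·16045 + 6886·6466
1 = 6886·22511 − 9661·16045
1 = −9661·38556 + 16547·22511
So 22511·16547 ≡ 1 (mod 38556), hence d = 16547.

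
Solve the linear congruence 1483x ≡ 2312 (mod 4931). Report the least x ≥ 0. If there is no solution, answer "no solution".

3157

First find gcd(1483, 4931):
4931 = 3·1483 + 482
1483 = 3·482 + 37
482 = 13·37 + 1
37 = 37·1 + 0
gcd = 1, so a unique solution mod 4931 exists.
Back-substitute for the Bézout coefficients:
1 = 482 − 13·37
1 = −13·1483 + 40·482
1 = 40·4931 − 133·1483
So 1483·(-133) ≡ 1 (mod 4931), giving 1483⁻¹ ≡ 4798.
x ≡ 1483⁻¹·2312 ≡ 4798·2312 ≡ 3157 (mod 4931).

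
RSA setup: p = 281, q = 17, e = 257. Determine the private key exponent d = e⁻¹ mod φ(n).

3713

φ(n) = (p−1)(q−1) = 280·16 = 4480.
Need d with 257·d ≡ 1 (mod 4480). Apply the extended Euclidean algorithm:
4480 = 17*257 + 111
257 = 2*111 + 35
111 = 3*35 + 6
35 = 5*6 + 5
6 = 1*5 + 1
5 = 5*1 + 0
Back-substitute:
1 = 6 − 5
1 = −35 + 6·6
1 = 6·111 − 19·35
1 = −19·257 + 44·111
1 = 44·4480 − 767·257
So 257·(-767) ≡ 1 (mod 4480), hence d ≡ -767 ≡ 3713 (mod 4480).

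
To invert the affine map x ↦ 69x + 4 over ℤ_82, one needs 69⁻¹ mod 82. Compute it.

Apply the Euclidean algorithm to 82 and 69:
82 = 1*69 + 13
69 = 5*13 + 4
13 = 3*4 + 1
4 = 4*1 + 0
The gcd is 1. Working backward:
1 = 13 − 3·4
1 = −3·69 + 16·13
1 = 16·82 − 19·69
So 69·(-19) ≡ 1 (mod 82), and -19 ≡ 63 (mod 82).

63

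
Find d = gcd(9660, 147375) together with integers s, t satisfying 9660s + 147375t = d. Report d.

15

Euclidean algorithm:
147375 = 15·9660 + 2475
9660 = 3·2475 + 2235
2475 = 1·2235 + 240
2235 = 9·240 + 75
240 = 3·75 + 15
75 = 5·15 + 0
gcd(9660, 147375) = 15.
Back-substituting:
15 = 240 − 3·75
15 = −3·2235 + 28·240
15 = 28·2475 − 31·2235
15 = −31·9660 + 121·2475
15 = 121·147375 − 1846·9660
So 15 = (121)·147375 + (-1846)·9660.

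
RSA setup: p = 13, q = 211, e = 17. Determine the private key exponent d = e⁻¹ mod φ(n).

φ(n) = (p−1)(q−1) = 12·210 = 2520.
Need d with 17·d ≡ 1 (mod 2520). Apply the extended Euclidean algorithm:
2520 = 148·17 + 4
17 = 4·4 + 1
4 = 4·1 + 0
Back-substitute:
1 = 17 − 4·4
1 = −4·2520 + 593·17
So 17·593 ≡ 1 (mod 2520), hence d = 593.

593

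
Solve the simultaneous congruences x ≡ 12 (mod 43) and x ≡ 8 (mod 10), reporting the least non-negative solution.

98

Write x = 12 + 43·k. Then 43·k ≡ 8 − 12 ≡ 6 (mod 10).
Need 43⁻¹ mod 10. Extended Euclid on (10, 3):
10 = 3×3 + 1
3 = 3×1 + 0
Back-substitute:
1 = 10 − 3·3
43⁻¹ ≡ 7 (mod 10), so k ≡ 7·6 ≡ 2 (mod 10).
x = 12 + 43·2 = 98.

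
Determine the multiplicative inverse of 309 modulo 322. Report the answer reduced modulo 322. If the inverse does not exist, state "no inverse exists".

Apply the Euclidean algorithm to 322 and 309:
322 = 1·309 + 13
309 = 23·13 + 10
13 = 1·10 + 3
10 = 3·3 + 1
3 = 3·1 + 0
Since gcd(309, 322) = 1, back-substitute to write 1 as a combination:
1 = 10 − 3·3
1 = −3·13 + 4·10
1 = 4·309 − 95·13
1 = −95·322 + 99·309
So 309·99 ≡ 1 (mod 322).

99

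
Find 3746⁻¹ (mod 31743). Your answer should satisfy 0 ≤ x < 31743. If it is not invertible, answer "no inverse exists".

14414

Apply the Euclidean algorithm to 31743 and 3746:
31743 = 8×3746 + 1775
3746 = 2×1775 + 196
1775 = 9×196 + 11
196 = 17×11 + 9
11 = 1×9 + 2
9 = 4×2 + 1
2 = 2×1 + 0
Since gcd(3746, 31743) = 1, back-substitute to write 1 as a combination:
1 = 9 − 4·2
1 = −4·11 + 5·9
1 = 5·196 − 89·11
1 = −89·1775 + 806·196
1 = 806·3746 − 1701·1775
1 = −1701·31743 + 14414·3746
So 3746·14414 ≡ 1 (mod 31743).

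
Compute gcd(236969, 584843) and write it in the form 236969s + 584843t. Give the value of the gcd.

1

Repeated division:
584843 = 2·236969 + 110905
236969 = 2·110905 + 15159
110905 = 7·15159 + 4792
15159 = 3·4792 + 783
4792 = 6·783 + 94
783 = 8·94 + 31
94 = 3·31 + 1
31 = 31·1 + 0
gcd(236969, 584843) = 1.
Working backward:
1 = 94 − 3·31
1 = −3·783 + 25·94
1 = 25·4792 − 153·783
1 = −153·15159 + 484·4792
1 = 484·110905 − 3541·15159
1 = −3541·236969 + 7566·110905
1 = 7566·584843 − 18673·236969
So 1 = (7566)·584843 + (-18673)·236969.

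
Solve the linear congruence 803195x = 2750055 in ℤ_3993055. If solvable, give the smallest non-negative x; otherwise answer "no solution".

First find gcd(803195, 3993055):
3993055 = 4*803195 + 780275
803195 = 1*780275 + 22920
780275 = 34*22920 + 995
22920 = 23*995 + 35
995 = 28*35 + 15
35 = 2*15 + 5
15 = 3*5 + 0
gcd = 5 and 5 | 2750055, so solutions exist. Divide through by 5: 160639x ≡ 550011 (mod 798611).
Now find 160639⁻¹ mod 798611:
798611 = 4*160639 + 156055
160639 = 1*156055 + 4584
156055 = 34*4584 + 199
4584 = 23*199 + 7
199 = 28*7 + 3
7 = 2*3 + 1
3 = 3*1 + 0
Back-substitute:
1 = 7 − 2·3
1 = −2·199 + 57·7
1 = 57·4584 − 1313·199
1 = −1313·156055 + 44699·4584
1 = 44699·160639 − 46012·156055
1 = −46012·798611 + 228747·160639
So 160639⁻¹ ≡ 228747 (mod 798611).
Then x ≡ 228747·550011 ≡ 189277 (mod 798611); the smallest non-negative solution is x = 189277.

189277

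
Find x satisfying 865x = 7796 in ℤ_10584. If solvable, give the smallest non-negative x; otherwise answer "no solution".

3692

First find gcd(865, 10584):
10584 = 12*865 + 204
865 = 4*204 + 49
204 = 4*49 + 8
49 = 6*8 + 1
8 = 8*1 + 0
gcd = 1, so a unique solution mod 10584 exists.
Back-substitute for the Bézout coefficients:
1 = 49 − 6·8
1 = −6·204 + 25·49
1 = 25·865 − 106·204
1 = −106·10584 + 1297·865
So 865·(1297) ≡ 1 (mod 10584), giving 865⁻¹ ≡ 1297.
x ≡ 865⁻¹·7796 ≡ 1297·7796 ≡ 3692 (mod 10584).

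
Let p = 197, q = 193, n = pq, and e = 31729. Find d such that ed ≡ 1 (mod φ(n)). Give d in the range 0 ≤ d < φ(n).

φ(n) = (p−1)(q−1) = 196·192 = 37632.
Need d with 31729·d ≡ 1 (mod 37632). Apply the extended Euclidean algorithm:
37632 = 1×31729 + 5903
31729 = 5×5903 + 2214
5903 = 2×2214 + 1475
2214 = 1×1475 + 739
1475 = 1×739 + 736
739 = 1×736 + 3
736 = 245×3 + 1
3 = 3×1 + 0
Back-substitute:
1 = 736 − 245·3
1 = −245·739 + 246·736
1 = 246·1475 − 491·739
1 = −491·2214 + 737·1475
1 = 737·5903 − 1965·2214
1 = −1965·31729 + 10562·5903
1 = 10562·37632 − 12527·31729
So 31729·(-12527) ≡ 1 (mod 37632), hence d ≡ -12527 ≡ 25105 (mod 37632).

25105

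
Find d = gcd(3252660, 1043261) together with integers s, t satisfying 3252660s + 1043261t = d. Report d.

Euclidean algorithm:
3252660 = 3*1043261 + 122877
1043261 = 8*122877 + 60245
122877 = 2*60245 + 2387
60245 = 25*2387 + 570
2387 = 4*570 + 107
570 = 5*107 + 35
107 = 3*35 + 2
35 = 17*2 + 1
2 = 2*1 + 0
gcd(3252660, 1043261) = 1.
Express as a combination:
1 = 35 − 17·2
1 = −17·107 + 52·35
1 = 52·570 − 277·107
1 = −277·2387 + 1160·570
1 = 1160·60245 − 29277·2387
1 = −29277·122877 + 59714·60245
1 = 59714·1043261 − 506989·122877
1 = −506989·3252660 + 1580681·1043261
So 1 = (-506989)·3252660 + (1580681)·1043261.

1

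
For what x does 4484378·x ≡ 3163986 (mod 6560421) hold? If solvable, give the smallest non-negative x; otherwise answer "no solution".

3305589

First find gcd(4484378, 6560421):
6560421 = 1·4484378 + 2076043
4484378 = 2·2076043 + 332292
2076043 = 6·332292 + 82291
332292 = 4·82291 + 3128
82291 = 26·3128 + 963
3128 = 3·963 + 239
963 = 4·239 + 7
239 = 34·7 + 1
7 = 7·1 + 0
gcd = 1, so a unique solution mod 6560421 exists.
Back-substitute for the Bézout coefficients:
1 = 239 − 34·7
1 = −34·963 + 137·239
1 = 137·3128 − 445·963
1 = −445·82291 + 11707·3128
1 = 11707·332292 − 47273·82291
1 = −47273·2076043 + 295345·332292
1 = 295345·4484378 − 637963·2076043
1 = −637963·6560421 + 933308·4484378
So 4484378·(933308) ≡ 1 (mod 6560421), giving 4484378⁻¹ ≡ 933308.
x ≡ 4484378⁻¹·3163986 ≡ 933308·3163986 ≡ 3305589 (mod 6560421).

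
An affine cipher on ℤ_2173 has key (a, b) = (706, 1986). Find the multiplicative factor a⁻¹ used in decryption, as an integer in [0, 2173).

237

Extended Euclidean algorithm:
2173 = 3*706 + 55
706 = 12*55 + 46
55 = 1*46 + 9
46 = 5*9 + 1
9 = 9*1 + 0
gcd = 1, so the inverse exists. Back-substitute:
1 = 46 − 5·9
1 = −5·55 + 6·46
1 = 6·706 − 77·55
1 = −77·2173 + 237·706
So 706·237 ≡ 1 (mod 2173).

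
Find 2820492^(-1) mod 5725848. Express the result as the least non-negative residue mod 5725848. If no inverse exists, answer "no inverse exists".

Compute gcd(2820492, 5725848):
5725848 = 2*2820492 + 84864
2820492 = 33*84864 + 19980
84864 = 4*19980 + 4944
19980 = 4*4944 + 204
4944 = 24*204 + 48
204 = 4*48 + 12
48 = 4*12 + 0
gcd(2820492, 5725848) = 12 ≠ 1, so 2820492 has no multiplicative inverse modulo 5725848.

no inverse exists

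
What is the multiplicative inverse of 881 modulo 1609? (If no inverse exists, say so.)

Run Euclid on (1609, 881):
1609 = 1·881 + 728
881 = 1·728 + 153
728 = 4·153 + 116
153 = 1·116 + 37
116 = 3·37 + 5
37 = 7·5 + 2
5 = 2·2 + 1
2 = 2·1 + 0
The gcd is 1. Working backward:
1 = 5 − 2·2
1 = −2·37 + 15·5
1 = 15·116 − 47·37
1 = −47·153 + 62·116
1 = 62·728 − 295·153
1 = −295·881 + 357·728
1 = 357·1609 − 652·881
So 881·(-652) ≡ 1 (mod 1609), and -652 ≡ 957 (mod 1609).

957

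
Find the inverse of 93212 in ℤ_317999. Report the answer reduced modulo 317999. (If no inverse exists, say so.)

Extended Euclidean algorithm:
317999 = 3×93212 + 38363
93212 = 2×38363 + 16486
38363 = 2×16486 + 5391
16486 = 3×5391 + 313
5391 = 17×313 + 70
313 = 4×70 + 33
70 = 2×33 + 4
33 = 8×4 + 1
4 = 4×1 + 0
Since gcd(93212, 317999) = 1, back-substitute to write 1 as a combination:
1 = 33 − 8·4
1 = −8·70 + 17·33
1 = 17·313 − 76·70
1 = −76·5391 + 1309·313
1 = 1309·16486 − 4003·5391
1 = −4003·38363 + 9315·16486
1 = 9315·93212 − 22633·38363
1 = −22633·317999 + 77214·93212
So 93212·77214 ≡ 1 (mod 317999).

77214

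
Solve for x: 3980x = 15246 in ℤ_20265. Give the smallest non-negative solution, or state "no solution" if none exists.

no solution

gcd(3980, 20265):
20265 = 5·3980 + 365
3980 = 10·365 + 330
365 = 1·330 + 35
330 = 9·35 + 15
35 = 2·15 + 5
15 = 3·5 + 0
gcd = 5, but 5 ∤ 15246, so the congruence has no solution.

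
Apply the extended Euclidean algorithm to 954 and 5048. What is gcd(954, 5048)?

Apply Euclid's algorithm to 5048 and 954:
5048 = 5*954 + 278
954 = 3*278 + 120
278 = 2*120 + 38
120 = 3*38 + 6
38 = 6*6 + 2
6 = 3*2 + 0
gcd(954, 5048) = 2.
Express as a combination:
2 = 38 − 6·6
2 = −6·120 + 19·38
2 = 19·278 − 44·120
2 = −44·954 + 151·278
2 = 151·5048 − 799·954
So 2 = (151)·5048 + (-799)·954.

2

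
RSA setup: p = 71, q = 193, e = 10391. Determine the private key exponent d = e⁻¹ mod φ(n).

551

φ(n) = (p−1)(q−1) = 70·192 = 13440.
Need d with 10391·d ≡ 1 (mod 13440). Apply the extended Euclidean algorithm:
13440 = 1×10391 + 3049
10391 = 3×3049 + 1244
3049 = 2×1244 + 561
1244 = 2×561 + 122
561 = 4×122 + 73
122 = 1×73 + 49
73 = 1×49 + 24
49 = 2×24 + 1
24 = 24×1 + 0
Back-substitute:
1 = 49 − 2·24
1 = −2·73 + 3·49
1 = 3·122 − 5·73
1 = −5·561 + 23·122
1 = 23·1244 − 51·561
1 = −51·3049 + 125·1244
1 = 125·10391 − 426·3049
1 = −426·13440 + 551·10391
So 10391·551 ≡ 1 (mod 13440), hence d = 551.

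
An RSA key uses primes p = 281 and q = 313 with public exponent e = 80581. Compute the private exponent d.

φ(n) = (p−1)(q−1) = 280·312 = 87360.
Need d with 80581·d ≡ 1 (mod 87360). Apply the extended Euclidean algorithm:
87360 = 1×80581 + 6779
80581 = 11×6779 + 6012
6779 = 1×6012 + 767
6012 = 7×767 + 643
767 = 1×643 + 124
643 = 5×124 + 23
124 = 5×23 + 9
23 = 2×9 + 5
9 = 1×5 + 4
5 = 1×4 + 1
4 = 4×1 + 0
Back-substitute:
1 = 5 − 4
1 = −9 + 2·5
1 = 2·23 − 5·9
1 = −5·124 + 27·23
1 = 27·643 − 140·124
1 = −140·767 + 167·643
1 = 167·6012 − 1309·767
1 = −1309·6779 + 1476·6012
1 = 1476·80581 − 17545·6779
1 = −17545·87360 + 19021·80581
So 80581·19021 ≡ 1 (mod 87360), hence d = 19021.

19021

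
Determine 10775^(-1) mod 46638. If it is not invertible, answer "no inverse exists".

Apply the Euclidean algorithm to 46638 and 10775:
46638 = 4×10775 + 3538
10775 = 3×3538 + 161
3538 = 21×161 + 157
161 = 1×157 + 4
157 = 39×4 + 1
4 = 4×1 + 0
Since gcd(10775, 46638) = 1, back-substitute to write 1 as a combination:
1 = 157 − 39·4
1 = −39·161 + 40·157
1 = 40·3538 − 879·161
1 = −879·10775 + 2677·3538
1 = 2677·46638 − 11587·10775
Hence 10775⁻¹ ≡ -11587 ≡ 35051 (mod 46638).

35051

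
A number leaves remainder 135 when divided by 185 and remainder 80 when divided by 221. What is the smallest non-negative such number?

28810

Write x = 135 + 185·k. Then 185·k ≡ 80 − 135 ≡ 166 (mod 221).
Need 185⁻¹ mod 221. Extended Euclid on (221, 185):
221 = 1·185 + 36
185 = 5·36 + 5
36 = 7·5 + 1
5 = 5·1 + 0
Back-substitute:
1 = 36 − 7·5
1 = −7·185 + 36·36
1 = 36·221 − 43·185
185⁻¹ ≡ 178 (mod 221), so k ≡ 178·166 ≡ 155 (mod 221).
x = 135 + 185·155 = 28810.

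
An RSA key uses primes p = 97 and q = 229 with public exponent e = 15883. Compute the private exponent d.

13603

φ(n) = (p−1)(q−1) = 96·228 = 21888.
Need d with 15883·d ≡ 1 (mod 21888). Apply the extended Euclidean algorithm:
21888 = 1*15883 + 6005
15883 = 2*6005 + 3873
6005 = 1*3873 + 2132
3873 = 1*2132 + 1741
2132 = 1*1741 + 391
1741 = 4*391 + 177
391 = 2*177 + 37
177 = 4*37 + 29
37 = 1*29 + 8
29 = 3*8 + 5
8 = 1*5 + 3
5 = 1*3 + 2
3 = 1*2 + 1
2 = 2*1 + 0
Back-substitute:
1 = 3 − 2
1 = −5 + 2·3
1 = 2·8 − 3·5
1 = −3·29 + 11·8
1 = 11·37 − 14·29
1 = −14·177 + 67·37
1 = 67·391 − 148·177
1 = −148·1741 + 659·391
1 = 659·2132 − 807·1741
1 = −807·3873 + 1466·2132
1 = 1466·6005 − 2273·3873
1 = −2273·15883 + 6012·6005
1 = 6012·21888 − 8285·15883
So 15883·(-8285) ≡ 1 (mod 21888), hence d ≡ -8285 ≡ 13603 (mod 21888).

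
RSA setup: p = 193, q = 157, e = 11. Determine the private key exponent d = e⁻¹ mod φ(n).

2723

φ(n) = (p−1)(q−1) = 192·156 = 29952.
Need d with 11·d ≡ 1 (mod 29952). Apply the extended Euclidean algorithm:
29952 = 2722×11 + 10
11 = 1×10 + 1
10 = 10×1 + 0
Back-substitute:
1 = 11 − 10
1 = −29952 + 2723·11
So 11·2723 ≡ 1 (mod 29952), hence d = 2723.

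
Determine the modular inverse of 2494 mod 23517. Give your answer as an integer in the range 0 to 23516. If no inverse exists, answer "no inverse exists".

gcd(23517, 2494) by repeated division:
23517 = 9*2494 + 1071
2494 = 2*1071 + 352
1071 = 3*352 + 15
352 = 23*15 + 7
15 = 2*7 + 1
7 = 7*1 + 0
Since gcd(2494, 23517) = 1, back-substitute to write 1 as a combination:
1 = 15 − 2·7
1 = −2·352 + 47·15
1 = 47·1071 − 143·352
1 = −143·2494 + 333·1071
1 = 333·23517 − 3140·2494
Thus 2494·(-3140) ≡ 1 (mod 23517); reducing, -3140 mod 23517 = 20377.

20377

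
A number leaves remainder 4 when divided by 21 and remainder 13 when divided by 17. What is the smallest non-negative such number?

Write x = 4 + 21·k. Then 21·k ≡ 13 − 4 ≡ 9 (mod 17).
Need 21⁻¹ mod 17. Extended Euclid on (17, 4):
17 = 4·4 + 1
4 = 4·1 + 0
Back-substitute:
1 = 17 − 4·4
21⁻¹ ≡ 13 (mod 17), so k ≡ 13·9 ≡ 15 (mod 17).
x = 4 + 21·15 = 319.

319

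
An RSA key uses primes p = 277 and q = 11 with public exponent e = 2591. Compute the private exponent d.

2711

φ(n) = (p−1)(q−1) = 276·10 = 2760.
Need d with 2591·d ≡ 1 (mod 2760). Apply the extended Euclidean algorithm:
2760 = 1×2591 + 169
2591 = 15×169 + 56
169 = 3×56 + 1
56 = 56×1 + 0
Back-substitute:
1 = 169 − 3·56
1 = −3·2591 + 46·169
1 = 46·2760 − 49·2591
So 2591·(-49) ≡ 1 (mod 2760), hence d ≡ -49 ≡ 2711 (mod 2760).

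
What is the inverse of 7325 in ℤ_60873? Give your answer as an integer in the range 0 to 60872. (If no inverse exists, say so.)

gcd(60873, 7325) by repeated division:
60873 = 8*7325 + 2273
7325 = 3*2273 + 506
2273 = 4*506 + 249
506 = 2*249 + 8
249 = 31*8 + 1
8 = 8*1 + 0
gcd = 1, so the inverse exists. Back-substitute:
1 = 249 − 31·8
1 = −31·506 + 63·249
1 = 63·2273 − 283·506
1 = −283·7325 + 912·2273
1 = 912·60873 − 7579·7325
Hence 7325⁻¹ ≡ -7579 ≡ 53294 (mod 60873).

53294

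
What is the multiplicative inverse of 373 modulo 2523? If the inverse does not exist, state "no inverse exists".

1921

gcd(2523, 373) by repeated division:
2523 = 6×373 + 285
373 = 1×285 + 88
285 = 3×88 + 21
88 = 4×21 + 4
21 = 5×4 + 1
4 = 4×1 + 0
Since gcd(373, 2523) = 1, back-substitute to write 1 as a combination:
1 = 21 − 5·4
1 = −5·88 + 21·21
1 = 21·285 − 68·88
1 = −68·373 + 89·285
1 = 89·2523 − 602·373
Hence 373⁻¹ ≡ -602 ≡ 1921 (mod 2523).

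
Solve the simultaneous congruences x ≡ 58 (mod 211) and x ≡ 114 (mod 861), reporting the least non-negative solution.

Write x = 58 + 211·k. Then 211·k ≡ 114 − 58 ≡ 56 (mod 861).
Need 211⁻¹ mod 861. Extended Euclid on (861, 211):
861 = 4·211 + 17
211 = 12·17 + 7
17 = 2·7 + 3
7 = 2·3 + 1
3 = 3·1 + 0
Back-substitute:
1 = 7 − 2·3
1 = −2·17 + 5·7
1 = 5·211 − 62·17
1 = −62·861 + 253·211
211⁻¹ ≡ 253 (mod 861), so k ≡ 253·56 ≡ 392 (mod 861).
x = 58 + 211·392 = 82770.

82770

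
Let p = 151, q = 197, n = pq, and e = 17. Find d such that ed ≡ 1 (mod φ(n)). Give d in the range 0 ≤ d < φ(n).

20753

φ(n) = (p−1)(q−1) = 150·196 = 29400.
Need d with 17·d ≡ 1 (mod 29400). Apply the extended Euclidean algorithm:
29400 = 1729×17 + 7
17 = 2×7 + 3
7 = 2×3 + 1
3 = 3×1 + 0
Back-substitute:
1 = 7 − 2·3
1 = −2·17 + 5·7
1 = 5·29400 − 8647·17
So 17·(-8647) ≡ 1 (mod 29400), hence d ≡ -8647 ≡ 20753 (mod 29400).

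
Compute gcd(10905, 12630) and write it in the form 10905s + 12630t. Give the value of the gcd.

Euclidean algorithm:
12630 = 1·10905 + 1725
10905 = 6·1725 + 555
1725 = 3·555 + 60
555 = 9·60 + 15
60 = 4·15 + 0
gcd(10905, 12630) = 15.
Express as a combination:
15 = 555 − 9·60
15 = −9·1725 + 28·555
15 = 28·10905 − 177·1725
15 = −177·12630 + 205·10905
So 15 = (-177)·12630 + (205)·10905.

15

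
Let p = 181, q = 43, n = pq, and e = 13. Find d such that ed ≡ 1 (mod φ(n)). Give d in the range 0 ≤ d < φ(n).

6397

φ(n) = (p−1)(q−1) = 180·42 = 7560.
Need d with 13·d ≡ 1 (mod 7560). Apply the extended Euclidean algorithm:
7560 = 581·13 + 7
13 = 1·7 + 6
7 = 1·6 + 1
6 = 6·1 + 0
Back-substitute:
1 = 7 − 6
1 = −13 + 2·7
1 = 2·7560 − 1163·13
So 13·(-1163) ≡ 1 (mod 7560), hence d ≡ -1163 ≡ 6397 (mod 7560).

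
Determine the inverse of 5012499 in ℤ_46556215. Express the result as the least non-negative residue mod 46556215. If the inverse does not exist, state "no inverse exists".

20709964

Run Euclid on (46556215, 5012499):
46556215 = 9·5012499 + 1443724
5012499 = 3·1443724 + 681327
1443724 = 2·681327 + 81070
681327 = 8·81070 + 32767
81070 = 2·32767 + 15536
32767 = 2·15536 + 1695
15536 = 9·1695 + 281
1695 = 6·281 + 9
281 = 31·9 + 2
9 = 4·2 + 1
2 = 2·1 + 0
Since gcd(5012499, 46556215) = 1, back-substitute to write 1 as a combination:
1 = 9 − 4·2
1 = −4·281 + 125·9
1 = 125·1695 − 754·281
1 = −754·15536 + 6911·1695
1 = 6911·32767 − 14576·15536
1 = −14576·81070 + 36063·32767
1 = 36063·681327 − 303080·81070
1 = −303080·1443724 + 642223·681327
1 = 642223·5012499 − 2229749·1443724
1 = −2229749·46556215 + 20709964·5012499
So 5012499·20709964 ≡ 1 (mod 46556215).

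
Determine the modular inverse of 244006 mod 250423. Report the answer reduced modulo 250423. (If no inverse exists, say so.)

Extended Euclidean algorithm:
250423 = 1*244006 + 6417
244006 = 38*6417 + 160
6417 = 40*160 + 17
160 = 9*17 + 7
17 = 2*7 + 3
7 = 2*3 + 1
3 = 3*1 + 0
The gcd is 1. Working backward:
1 = 7 − 2·3
1 = −2·17 + 5·7
1 = 5·160 − 47·17
1 = −47·6417 + 1885·160
1 = 1885·244006 − 71677·6417
1 = −71677·250423 + 73562·244006
So 244006·73562 ≡ 1 (mod 250423).

73562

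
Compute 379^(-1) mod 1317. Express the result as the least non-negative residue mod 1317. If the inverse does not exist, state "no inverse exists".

139

Apply the Euclidean algorithm to 1317 and 379:
1317 = 3×379 + 180
379 = 2×180 + 19
180 = 9×19 + 9
19 = 2×9 + 1
9 = 9×1 + 0
The gcd is 1. Working backward:
1 = 19 − 2·9
1 = −2·180 + 19·19
1 = 19·379 − 40·180
1 = −40·1317 + 139·379
So 379·139 ≡ 1 (mod 1317).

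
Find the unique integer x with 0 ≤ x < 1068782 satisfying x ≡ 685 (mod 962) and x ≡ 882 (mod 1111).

193085

Write x = 685 + 962·k. Then 962·k ≡ 882 − 685 ≡ 197 (mod 1111).
Need 962⁻¹ mod 1111. Extended Euclid on (1111, 962):
1111 = 1·962 + 149
962 = 6·149 + 68
149 = 2·68 + 13
68 = 5·13 + 3
13 = 4·3 + 1
3 = 3·1 + 0
Back-substitute:
1 = 13 − 4·3
1 = −4·68 + 21·13
1 = 21·149 − 46·68
1 = −46·962 + 297·149
1 = 297·1111 − 343·962
962⁻¹ ≡ 768 (mod 1111), so k ≡ 768·197 ≡ 200 (mod 1111).
x = 685 + 962·200 = 193085.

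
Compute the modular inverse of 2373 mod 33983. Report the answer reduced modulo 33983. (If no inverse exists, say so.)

29830

Apply the Euclidean algorithm to 33983 and 2373:
33983 = 14*2373 + 761
2373 = 3*761 + 90
761 = 8*90 + 41
90 = 2*41 + 8
41 = 5*8 + 1
8 = 8*1 + 0
Since gcd(2373, 33983) = 1, back-substitute to write 1 as a combination:
1 = 41 − 5·8
1 = −5·90 + 11·41
1 = 11·761 − 93·90
1 = −93·2373 + 290·761
1 = 290·33983 − 4153·2373
Thus 2373·(-4153) ≡ 1 (mod 33983); reducing, -4153 mod 33983 = 29830.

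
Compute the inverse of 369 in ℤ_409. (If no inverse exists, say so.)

92

Run Euclid on (409, 369):
409 = 1*369 + 40
369 = 9*40 + 9
40 = 4*9 + 4
9 = 2*4 + 1
4 = 4*1 + 0
gcd = 1, so the inverse exists. Back-substitute:
1 = 9 − 2·4
1 = −2·40 + 9·9
1 = 9·369 − 83·40
1 = −83·409 + 92·369
So 369·92 ≡ 1 (mod 409).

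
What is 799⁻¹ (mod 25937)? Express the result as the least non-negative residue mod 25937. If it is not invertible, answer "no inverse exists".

8505

Extended Euclidean algorithm:
25937 = 32×799 + 369
799 = 2×369 + 61
369 = 6×61 + 3
61 = 20×3 + 1
3 = 3×1 + 0
Since gcd(799, 25937) = 1, back-substitute to write 1 as a combination:
1 = 61 − 20·3
1 = −20·369 + 121·61
1 = 121·799 − 262·369
1 = −262·25937 + 8505·799
So 799·8505 ≡ 1 (mod 25937).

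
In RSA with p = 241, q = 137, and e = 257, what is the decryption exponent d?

32513

φ(n) = (p−1)(q−1) = 240·136 = 32640.
Need d with 257·d ≡ 1 (mod 32640). Apply the extended Euclidean algorithm:
32640 = 127×257 + 1
257 = 257×1 + 0
Back-substitute:
1 = 32640 − 127·257
So 257·(-127) ≡ 1 (mod 32640), hence d ≡ -127 ≡ 32513 (mod 32640).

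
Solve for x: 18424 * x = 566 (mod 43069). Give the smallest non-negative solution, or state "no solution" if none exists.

20707

First find gcd(18424, 43069):
43069 = 2×18424 + 6221
18424 = 2×6221 + 5982
6221 = 1×5982 + 239
5982 = 25×239 + 7
239 = 34×7 + 1
7 = 7×1 + 0
gcd = 1, so a unique solution mod 43069 exists.
Back-substitute for the Bézout coefficients:
1 = 239 − 34·7
1 = −34·5982 + 851·239
1 = 851·6221 − 885·5982
1 = −885·18424 + 2621·6221
1 = 2621·43069 − 6127·18424
So 18424·(-6127) ≡ 1 (mod 43069), giving 18424⁻¹ ≡ 36942.
x ≡ 18424⁻¹·566 ≡ 36942·566 ≡ 20707 (mod 43069).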